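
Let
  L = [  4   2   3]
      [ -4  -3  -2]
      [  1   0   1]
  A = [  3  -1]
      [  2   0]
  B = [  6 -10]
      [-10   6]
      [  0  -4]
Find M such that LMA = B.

Isolating M: multiply by L⁻¹ from the left and A⁻¹ from the right, so M = L⁻¹BA⁻¹.
L has determinant 1; L⁻¹ = [[-3, -2, 5], [2, 1, -4], [3, 2, -4]].
det A = 2; the adjugate gives A⁻¹ = [[0, 1/2], [-1, 3/2]].
L⁻¹B = [[2, -2], [2, 2], [-2, -2]].
M = (L⁻¹B)A⁻¹ = [[2, -2], [-2, 4], [2, -4]].

M = [[2, -2], [-2, 4], [2, -4]]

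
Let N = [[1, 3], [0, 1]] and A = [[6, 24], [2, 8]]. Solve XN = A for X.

Right-multiplying both sides by N⁻¹ gives X = AN⁻¹.
N has determinant 1; N⁻¹ = [[1, -3], [0, 1]].
X = AN⁻¹ = [[6, 24], [2, 8]] · [[1, -3], [0, 1]] = [[6, 6], [2, 2]].

X = [[6, 6], [2, 2]]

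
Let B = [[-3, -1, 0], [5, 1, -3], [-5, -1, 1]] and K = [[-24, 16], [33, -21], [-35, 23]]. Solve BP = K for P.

P = [[6, -4], [6, -4], [1, -1]]

B is on the left of P, so left-multiply by B⁻¹: P = B⁻¹K.
B has determinant -4; B⁻¹ = [[1/2, -1/4, -3/4], [-5/2, 3/4, 9/4], [0, -1/2, -1/2]].
P = B⁻¹K = [[1/2, -1/4, -3/4], [-5/2, 3/4, 9/4], [0, -1/2, -1/2]] · [[-24, 16], [33, -21], [-35, 23]] = [[6, -4], [6, -4], [1, -1]].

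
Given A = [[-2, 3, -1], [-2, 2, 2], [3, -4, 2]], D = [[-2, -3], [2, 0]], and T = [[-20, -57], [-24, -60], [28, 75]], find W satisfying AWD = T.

W = [[-3, 1], [5, 4], [2, 1]]

Left-multiply by A⁻¹ and right-multiply by D⁻¹: W = A⁻¹TD⁻¹.
A has determinant 4; A⁻¹ = [[3, -1/2, 2], [5/2, -1/4, 3/2], [1/2, 1/4, 1/2]].
det D = 6; the adjugate gives D⁻¹ = [[0, 1/2], [-1/3, -1/3]].
A⁻¹T = [[8, 9], [-2, -15], [-2, -6]].
W = (A⁻¹T)D⁻¹ = [[-3, 1], [5, 4], [2, 1]].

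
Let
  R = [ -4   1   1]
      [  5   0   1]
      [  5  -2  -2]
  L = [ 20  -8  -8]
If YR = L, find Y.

Y = [[0, 0, 4]]

R is on the right of Y, so right-multiply by R⁻¹: Y = LR⁻¹.
R has determinant -3; R⁻¹ = [[-2/3, 0, -1/3], [-5, -1, -3], [10/3, 1, 5/3]].
Y = LR⁻¹ = [[20, -8, -8]] · [[-2/3, 0, -1/3], [-5, -1, -3], [10/3, 1, 5/3]] = [[0, 0, 4]].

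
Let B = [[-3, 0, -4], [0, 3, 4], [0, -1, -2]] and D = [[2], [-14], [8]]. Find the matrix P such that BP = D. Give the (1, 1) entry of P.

6

B is on the left of P, so left-multiply by B⁻¹: P = B⁻¹D.
B has determinant 6; B⁻¹ = [[-1/3, 2/3, 2], [0, 1, 2], [0, -1/2, -3/2]].
P = B⁻¹D = [[-1/3, 2/3, 2], [0, 1, 2], [0, -1/2, -3/2]] · [[2], [-14], [8]] = [[6], [2], [-5]].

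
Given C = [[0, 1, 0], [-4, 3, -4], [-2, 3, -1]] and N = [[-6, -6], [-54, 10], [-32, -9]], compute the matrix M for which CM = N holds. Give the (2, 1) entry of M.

-6

Left-multiplying both sides by C⁻¹ gives M = C⁻¹N.
C has determinant 4; C⁻¹ = [[9/4, 1/4, -1], [1, 0, 0], [-3/2, -1/2, 1]].
M = C⁻¹N = [[9/4, 1/4, -1], [1, 0, 0], [-3/2, -1/2, 1]] · [[-6, -6], [-54, 10], [-32, -9]] = [[5, -2], [-6, -6], [4, -5]].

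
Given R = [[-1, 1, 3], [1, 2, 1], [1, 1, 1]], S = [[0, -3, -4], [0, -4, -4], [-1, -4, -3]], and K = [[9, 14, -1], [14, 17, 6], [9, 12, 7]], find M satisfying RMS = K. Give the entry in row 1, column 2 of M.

5

M = R⁻¹KS⁻¹ (apply R⁻¹ on the left and S⁻¹ on the right).
det R = -4; the adjugate gives R⁻¹ = [[-1/4, -1/2, 5/4], [0, 1, -1], [1/4, -1/2, 3/4]].
S has determinant 4; S⁻¹ = [[-1, 7/4, -1], [1, -1, 0], [-1, 3/4, 0]].
R⁻¹K = [[2, 3, 6], [5, 5, -1], [2, 4, 2]].
M = (R⁻¹K)S⁻¹ = [[-5, 5, -2], [1, 3, -5], [0, 1, -2]].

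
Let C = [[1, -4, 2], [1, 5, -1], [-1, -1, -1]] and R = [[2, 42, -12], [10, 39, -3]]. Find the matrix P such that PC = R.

P = [[-4, 5, -1], [-1, 6, -5]]

Since C sits to the right of P, P = RC⁻¹.
det C = -6; the adjugate gives C⁻¹ = [[1, 1, 1], [-1/3, -1/6, -1/2], [-2/3, -5/6, -3/2]].
P = RC⁻¹ = [[2, 42, -12], [10, 39, -3]] · [[1, 1, 1], [-1/3, -1/6, -1/2], [-2/3, -5/6, -3/2]] = [[-4, 5, -1], [-1, 6, -5]].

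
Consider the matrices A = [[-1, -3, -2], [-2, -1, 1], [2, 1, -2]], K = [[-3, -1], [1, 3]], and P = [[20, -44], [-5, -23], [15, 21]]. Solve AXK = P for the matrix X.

Left-multiply by A⁻¹ and right-multiply by K⁻¹: X = A⁻¹PK⁻¹.
det A = 5; the adjugate gives A⁻¹ = [[1/5, -8/5, -1], [-2/5, 6/5, 1], [0, -1, -1]].
det K = -8; the adjugate gives K⁻¹ = [[-3/8, -1/8], [1/8, 3/8]].
A⁻¹P = [[-3, 7], [1, 11], [-10, 2]].
X = (A⁻¹P)K⁻¹ = [[2, 3], [1, 4], [4, 2]].

X = [[2, 3], [1, 4], [4, 2]]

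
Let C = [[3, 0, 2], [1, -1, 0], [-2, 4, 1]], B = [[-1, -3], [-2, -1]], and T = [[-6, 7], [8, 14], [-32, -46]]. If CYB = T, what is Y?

Y = [[-4, -1], [0, 1], [4, 4]]

Y = C⁻¹TB⁻¹ (apply C⁻¹ on the left and B⁻¹ on the right).
det C = 1, so C⁻¹ = [[-1, 8, 2], [-1, 7, 2], [2, -12, -3]].
det B = -5; the adjugate gives B⁻¹ = [[1/5, -3/5], [-2/5, 1/5]].
C⁻¹T = [[6, 13], [-2, -1], [-12, -16]].
Y = (C⁻¹T)B⁻¹ = [[-4, -1], [0, 1], [4, 4]].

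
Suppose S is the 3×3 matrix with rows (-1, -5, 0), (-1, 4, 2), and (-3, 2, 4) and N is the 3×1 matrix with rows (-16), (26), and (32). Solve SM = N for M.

M = [[-4], [4], [3]]

Since S multiplies M on the left, M = S⁻¹N.
det S = -2; the adjugate gives S⁻¹ = [[-6, -10, 5], [1, 2, -1], [-5, -17/2, 9/2]].
M = S⁻¹N = [[-6, -10, 5], [1, 2, -1], [-5, -17/2, 9/2]] · [[-16], [26], [32]] = [[-4], [4], [3]].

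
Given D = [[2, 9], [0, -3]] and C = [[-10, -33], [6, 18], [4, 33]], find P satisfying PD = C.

Since D sits to the right of P, P = CD⁻¹.
det D = -6; the adjugate gives D⁻¹ = [[1/2, 3/2], [0, -1/3]].
P = CD⁻¹ = [[-10, -33], [6, 18], [4, 33]] · [[1/2, 3/2], [0, -1/3]] = [[-5, -4], [3, 3], [2, -5]].

P = [[-5, -4], [3, 3], [2, -5]]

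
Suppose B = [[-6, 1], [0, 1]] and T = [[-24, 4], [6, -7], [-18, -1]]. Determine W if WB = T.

B is on the right of W, so right-multiply by B⁻¹: W = TB⁻¹.
B has determinant -6; B⁻¹ = [[-1/6, 1/6], [0, 1]].
W = TB⁻¹ = [[-24, 4], [6, -7], [-18, -1]] · [[-1/6, 1/6], [0, 1]] = [[4, 0], [-1, -6], [3, -4]].

W = [[4, 0], [-1, -6], [3, -4]]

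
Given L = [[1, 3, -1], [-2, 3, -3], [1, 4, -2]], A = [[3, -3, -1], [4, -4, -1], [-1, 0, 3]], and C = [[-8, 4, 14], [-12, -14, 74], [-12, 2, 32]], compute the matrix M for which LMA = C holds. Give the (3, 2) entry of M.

Isolating M: multiply by L⁻¹ from the left and A⁻¹ from the right, so M = L⁻¹CA⁻¹.
det L = -4, so L⁻¹ = [[-3/2, -1/2, 3/2], [7/4, 1/4, -5/4], [11/4, 1/4, -9/4]].
A has determinant 1; A⁻¹ = [[-12, 9, -1], [-11, 8, -1], [-4, 3, 0]].
L⁻¹C = [[0, 4, -10], [-2, 1, 3], [2, 3, -15]].
M = (L⁻¹C)A⁻¹ = [[-4, 2, -4], [1, -1, 1], [3, -3, -5]].

-3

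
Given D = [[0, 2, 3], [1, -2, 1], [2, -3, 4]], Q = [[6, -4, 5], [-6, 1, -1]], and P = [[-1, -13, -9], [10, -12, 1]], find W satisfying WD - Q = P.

W = [[-5, -1, 3], [-2, 2, 1]]

WD = P + Q = [[5, -17, -4], [4, -11, 0]].
Since D sits to the right of W, W = (P + Q)D⁻¹.
det D = -1, so D⁻¹ = [[5, 17, -8], [2, 6, -3], [-1, -4, 2]].
W = (P + Q)D⁻¹ = [[-5, -1, 3], [-2, 2, 1]].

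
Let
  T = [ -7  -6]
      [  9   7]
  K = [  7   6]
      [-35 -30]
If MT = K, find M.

T is on the right of M, so right-multiply by T⁻¹: M = KT⁻¹.
det T = 5; the adjugate gives T⁻¹ = [[7/5, 6/5], [-9/5, -7/5]].
M = KT⁻¹ = [[7, 6], [-35, -30]] · [[7/5, 6/5], [-9/5, -7/5]] = [[-1, 0], [5, 0]].

M = [[-1, 0], [5, 0]]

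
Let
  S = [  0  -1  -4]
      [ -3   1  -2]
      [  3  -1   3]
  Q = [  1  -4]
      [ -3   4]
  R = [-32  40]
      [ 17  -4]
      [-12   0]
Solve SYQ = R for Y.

Y = S⁻¹RQ⁻¹ (apply S⁻¹ on the left and Q⁻¹ on the right).
det S = -3; the adjugate gives S⁻¹ = [[-1/3, -7/3, -2], [-1, -4, -4], [0, 1, 1]].
det Q = -8, so Q⁻¹ = [[-1/2, -1/2], [-3/8, -1/8]].
S⁻¹R = [[-5, -4], [12, -24], [5, -4]].
Y = (S⁻¹R)Q⁻¹ = [[4, 3], [3, -3], [-1, -2]].

Y = [[4, 3], [3, -3], [-1, -2]]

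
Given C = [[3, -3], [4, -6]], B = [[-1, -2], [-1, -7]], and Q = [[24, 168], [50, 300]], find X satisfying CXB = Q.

X = [[5, -4], [5, 4]]

Isolating X: multiply by C⁻¹ from the left and B⁻¹ from the right, so X = C⁻¹QB⁻¹.
C has determinant -6; C⁻¹ = [[1, -1/2], [2/3, -1/2]].
det B = 5; the adjugate gives B⁻¹ = [[-7/5, 2/5], [1/5, -1/5]].
C⁻¹Q = [[-1, 18], [-9, -38]].
X = (C⁻¹Q)B⁻¹ = [[5, -4], [5, 4]].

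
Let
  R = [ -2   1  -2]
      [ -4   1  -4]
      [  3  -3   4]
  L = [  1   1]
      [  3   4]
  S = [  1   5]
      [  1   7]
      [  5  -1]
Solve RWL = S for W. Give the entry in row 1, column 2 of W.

Isolating W: multiply by R⁻¹ from the left and L⁻¹ from the right, so W = R⁻¹SL⁻¹.
det R = 2, so R⁻¹ = [[-4, 1, -1], [2, -1, 0], [9/2, -3/2, 1]].
det L = 1; the adjugate gives L⁻¹ = [[4, -1], [-3, 1]].
R⁻¹S = [[-8, -12], [1, 3], [8, 11]].
W = (R⁻¹S)L⁻¹ = [[4, -4], [-5, 2], [-1, 3]].

-4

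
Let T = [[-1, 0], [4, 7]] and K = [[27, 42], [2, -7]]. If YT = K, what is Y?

Y = [[-3, 6], [-6, -1]]

Since T sits to the right of Y, Y = KT⁻¹.
det T = -7, so T⁻¹ = [[-1, 0], [4/7, 1/7]].
Y = KT⁻¹ = [[27, 42], [2, -7]] · [[-1, 0], [4/7, 1/7]] = [[-3, 6], [-6, -1]].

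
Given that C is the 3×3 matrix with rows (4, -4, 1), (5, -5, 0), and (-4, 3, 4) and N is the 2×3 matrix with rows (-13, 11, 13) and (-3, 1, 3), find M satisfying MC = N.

M = [[5, -5, 2], [-5, 5, 2]]

Since C sits to the right of M, M = NC⁻¹.
det C = -5; the adjugate gives C⁻¹ = [[4, -19/5, -1], [4, -4, -1], [1, -4/5, 0]].
M = NC⁻¹ = [[-13, 11, 13], [-3, 1, 3]] · [[4, -19/5, -1], [4, -4, -1], [1, -4/5, 0]] = [[5, -5, 2], [-5, 5, 2]].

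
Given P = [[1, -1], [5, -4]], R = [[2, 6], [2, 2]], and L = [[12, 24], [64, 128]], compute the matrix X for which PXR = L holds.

X = [[4, 4], [1, 1]]

Isolating X: multiply by P⁻¹ from the left and R⁻¹ from the right, so X = P⁻¹LR⁻¹.
det P = 1; the adjugate gives P⁻¹ = [[-4, 1], [-5, 1]].
det R = -8; the adjugate gives R⁻¹ = [[-1/4, 3/4], [1/4, -1/4]].
P⁻¹L = [[16, 32], [4, 8]].
X = (P⁻¹L)R⁻¹ = [[4, 4], [1, 1]].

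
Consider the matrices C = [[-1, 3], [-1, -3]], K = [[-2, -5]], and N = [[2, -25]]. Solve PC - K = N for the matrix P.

P = [[-5, 5]]

PC = N + K = [[0, -30]].
Since C sits to the right of P, P = (N + K)C⁻¹.
det C = 6; the adjugate gives C⁻¹ = [[-1/2, -1/2], [1/6, -1/6]].
P = (N + K)C⁻¹ = [[-5, 5]].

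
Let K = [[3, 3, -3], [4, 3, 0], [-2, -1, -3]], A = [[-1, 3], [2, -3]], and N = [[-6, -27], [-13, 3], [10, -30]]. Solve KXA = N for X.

Left-multiply by K⁻¹ and right-multiply by A⁻¹: X = K⁻¹NA⁻¹.
det K = 3; the adjugate gives K⁻¹ = [[-3, 4, 3], [4, -5, -4], [2/3, -1, -1]].
A has determinant -3; A⁻¹ = [[1, 1], [2/3, 1/3]].
K⁻¹N = [[-4, 3], [1, -3], [-1, 9]].
X = (K⁻¹N)A⁻¹ = [[-2, -3], [-1, 0], [5, 2]].

X = [[-2, -3], [-1, 0], [5, 2]]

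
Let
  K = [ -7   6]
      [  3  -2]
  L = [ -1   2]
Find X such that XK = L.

Since K sits to the right of X, X = LK⁻¹.
det K = -4, so K⁻¹ = [[1/2, 3/2], [3/4, 7/4]].
X = LK⁻¹ = [[-1, 2]] · [[1/2, 3/2], [3/4, 7/4]] = [[1, 2]].

X = [[1, 2]]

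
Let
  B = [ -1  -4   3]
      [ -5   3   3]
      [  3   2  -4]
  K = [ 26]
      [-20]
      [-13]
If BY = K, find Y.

Since B multiplies Y on the left, Y = B⁻¹K.
det B = 5, so B⁻¹ = [[-18/5, -2, -21/5], [-11/5, -1, -12/5], [-19/5, -2, -23/5]].
Y = B⁻¹K = [[-18/5, -2, -21/5], [-11/5, -1, -12/5], [-19/5, -2, -23/5]] · [[26], [-20], [-13]] = [[1], [-6], [1]].

Y = [[1], [-6], [1]]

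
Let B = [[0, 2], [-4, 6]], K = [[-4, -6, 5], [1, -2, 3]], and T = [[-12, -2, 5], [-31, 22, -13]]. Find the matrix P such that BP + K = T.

BP = T − K = [[-8, 4, 0], [-32, 24, -16]].
Since B multiplies P on the left, P = B⁻¹(T − K).
det B = 8; the adjugate gives B⁻¹ = [[3/4, -1/4], [1/2, 0]].
P = B⁻¹(T − K) = [[2, -3, 4], [-4, 2, 0]].

P = [[2, -3, 4], [-4, 2, 0]]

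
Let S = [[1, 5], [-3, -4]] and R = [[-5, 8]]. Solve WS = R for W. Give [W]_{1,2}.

3

Right-multiplying both sides by S⁻¹ gives W = RS⁻¹.
det S = 11; the adjugate gives S⁻¹ = [[-4/11, -5/11], [3/11, 1/11]].
W = RS⁻¹ = [[-5, 8]] · [[-4/11, -5/11], [3/11, 1/11]] = [[4, 3]].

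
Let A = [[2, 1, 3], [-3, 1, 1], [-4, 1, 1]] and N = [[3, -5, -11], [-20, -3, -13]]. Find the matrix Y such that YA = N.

Right-multiplying both sides by A⁻¹ gives Y = NA⁻¹.
det A = 2, so A⁻¹ = [[0, 1, -1], [-1/2, 7, -11/2], [1/2, -3, 5/2]].
Y = NA⁻¹ = [[3, -5, -11], [-20, -3, -13]] · [[0, 1, -1], [-1/2, 7, -11/2], [1/2, -3, 5/2]] = [[-3, 1, -3], [-5, -2, 4]].

Y = [[-3, 1, -3], [-5, -2, 4]]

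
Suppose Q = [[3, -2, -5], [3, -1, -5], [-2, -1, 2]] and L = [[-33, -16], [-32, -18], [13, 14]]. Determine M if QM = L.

M = [[-2, -5], [1, -2], [5, 1]]

Since Q multiplies M on the left, M = Q⁻¹L.
det Q = -4; the adjugate gives Q⁻¹ = [[7/4, -9/4, -5/4], [-1, 1, 0], [5/4, -7/4, -3/4]].
M = Q⁻¹L = [[7/4, -9/4, -5/4], [-1, 1, 0], [5/4, -7/4, -3/4]] · [[-33, -16], [-32, -18], [13, 14]] = [[-2, -5], [1, -2], [5, 1]].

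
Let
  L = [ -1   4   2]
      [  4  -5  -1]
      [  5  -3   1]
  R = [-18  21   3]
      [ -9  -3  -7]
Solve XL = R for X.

Since L sits to the right of X, X = RL⁻¹.
L has determinant -2; L⁻¹ = [[4, 5, -3], [9/2, 11/2, -7/2], [-13/2, -17/2, 11/2]].
X = RL⁻¹ = [[-18, 21, 3], [-9, -3, -7]] · [[4, 5, -3], [9/2, 11/2, -7/2], [-13/2, -17/2, 11/2]] = [[3, 0, -3], [-4, -2, -1]].

X = [[3, 0, -3], [-4, -2, -1]]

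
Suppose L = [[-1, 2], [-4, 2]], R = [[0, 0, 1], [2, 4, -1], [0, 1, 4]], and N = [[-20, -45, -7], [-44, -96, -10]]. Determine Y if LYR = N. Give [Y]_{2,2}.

-3

Isolating Y: multiply by L⁻¹ from the left and R⁻¹ from the right, so Y = L⁻¹NR⁻¹.
det L = 6; the adjugate gives L⁻¹ = [[1/3, -1/3], [2/3, -1/6]].
det R = 2, so R⁻¹ = [[17/2, 1/2, -2], [-4, 0, 1], [1, 0, 0]].
L⁻¹N = [[8, 17, 1], [-6, -14, -3]].
Y = (L⁻¹N)R⁻¹ = [[1, 4, 1], [2, -3, -2]].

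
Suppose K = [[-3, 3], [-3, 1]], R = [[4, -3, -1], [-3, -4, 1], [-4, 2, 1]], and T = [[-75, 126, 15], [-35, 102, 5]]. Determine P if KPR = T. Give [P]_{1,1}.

0

Isolating P: multiply by K⁻¹ from the left and R⁻¹ from the right, so P = K⁻¹TR⁻¹.
det K = 6, so K⁻¹ = [[1/6, -1/2], [1/2, -1/2]].
det R = 1; the adjugate gives R⁻¹ = [[-6, 1, -7], [-1, 0, -1], [-22, 4, -25]].
K⁻¹T = [[5, -30, 0], [-20, 12, 5]].
P = (K⁻¹T)R⁻¹ = [[0, 5, -5], [-2, 0, 3]].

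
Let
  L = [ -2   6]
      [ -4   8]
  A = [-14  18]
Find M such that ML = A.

M = [[-5, 6]]

Right-multiplying both sides by L⁻¹ gives M = AL⁻¹.
det L = 8; the adjugate gives L⁻¹ = [[1, -3/4], [1/2, -1/4]].
M = AL⁻¹ = [[-14, 18]] · [[1, -3/4], [1/2, -1/4]] = [[-5, 6]].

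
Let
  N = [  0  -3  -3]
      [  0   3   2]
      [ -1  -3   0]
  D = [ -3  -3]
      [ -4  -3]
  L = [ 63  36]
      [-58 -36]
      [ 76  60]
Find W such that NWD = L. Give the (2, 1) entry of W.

0

Left-multiply by N⁻¹ and right-multiply by D⁻¹: W = N⁻¹LD⁻¹.
N has determinant -3; N⁻¹ = [[-2, -3, -1], [2/3, 1, 0], [-1, -1, 0]].
D has determinant -3; D⁻¹ = [[1, -1], [-4/3, 1]].
N⁻¹L = [[-28, -24], [-16, -12], [-5, 0]].
W = (N⁻¹L)D⁻¹ = [[4, 4], [0, 4], [-5, 5]].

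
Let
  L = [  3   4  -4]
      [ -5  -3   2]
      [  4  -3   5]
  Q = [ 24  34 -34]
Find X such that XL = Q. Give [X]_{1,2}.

-4

Since L sits to the right of X, X = QL⁻¹.
L has determinant -3; L⁻¹ = [[3, 8/3, 4/3], [-11, -31/3, -14/3], [-9, -25/3, -11/3]].
X = QL⁻¹ = [[24, 34, -34]] · [[3, 8/3, 4/3], [-11, -31/3, -14/3], [-9, -25/3, -11/3]] = [[4, -4, -2]].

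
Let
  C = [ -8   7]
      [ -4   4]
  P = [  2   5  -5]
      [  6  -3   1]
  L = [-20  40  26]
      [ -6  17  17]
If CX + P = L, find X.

X = [[1, 0, -3], [-2, 5, 1]]

CX = L − P = [[-22, 35, 31], [-12, 20, 16]].
Left-multiplying both sides by C⁻¹ gives X = C⁻¹(L − P).
det C = -4, so C⁻¹ = [[-1, 7/4], [-1, 2]].
X = C⁻¹(L − P) = [[1, 0, -3], [-2, 5, 1]].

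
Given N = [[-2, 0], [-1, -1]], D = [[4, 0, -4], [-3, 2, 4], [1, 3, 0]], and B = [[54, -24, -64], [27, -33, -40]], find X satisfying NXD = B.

Left-multiply by N⁻¹ and right-multiply by D⁻¹: X = N⁻¹BD⁻¹.
det N = 2; the adjugate gives N⁻¹ = [[-1/2, 0], [1/2, -1]].
D has determinant -4; D⁻¹ = [[3, 3, -2], [-1, -1, 1], [11/4, 3, -2]].
N⁻¹B = [[-27, 12, 32], [0, 21, 8]].
X = (N⁻¹B)D⁻¹ = [[-5, 3, 2], [1, 3, 5]].

X = [[-5, 3, 2], [1, 3, 5]]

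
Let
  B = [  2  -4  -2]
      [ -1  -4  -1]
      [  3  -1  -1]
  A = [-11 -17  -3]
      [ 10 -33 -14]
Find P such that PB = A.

P = [[1, 4, -3], [5, 3, 1]]

B is on the right of P, so right-multiply by B⁻¹: P = AB⁻¹.
det B = -4; the adjugate gives B⁻¹ = [[-3/4, 1/2, 1], [1, -1, -1], [-13/4, 5/2, 3]].
P = AB⁻¹ = [[-11, -17, -3], [10, -33, -14]] · [[-3/4, 1/2, 1], [1, -1, -1], [-13/4, 5/2, 3]] = [[1, 4, -3], [5, 3, 1]].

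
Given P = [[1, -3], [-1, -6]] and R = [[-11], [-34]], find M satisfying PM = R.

Left-multiplying both sides by P⁻¹ gives M = P⁻¹R.
P has determinant -9; P⁻¹ = [[2/3, -1/3], [-1/9, -1/9]].
M = P⁻¹R = [[2/3, -1/3], [-1/9, -1/9]] · [[-11], [-34]] = [[4], [5]].

M = [[4], [5]]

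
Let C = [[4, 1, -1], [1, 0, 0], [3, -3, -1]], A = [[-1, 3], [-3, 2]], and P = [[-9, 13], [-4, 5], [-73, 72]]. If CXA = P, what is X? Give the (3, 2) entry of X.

Left-multiply by C⁻¹ and right-multiply by A⁻¹: X = C⁻¹PA⁻¹.
C has determinant 4; C⁻¹ = [[0, 1, 0], [1/4, -1/4, -1/4], [-3/4, 15/4, -1/4]].
det A = 7; the adjugate gives A⁻¹ = [[2/7, -3/7], [3/7, -1/7]].
C⁻¹P = [[-4, 5], [17, -16], [10, -9]].
X = (C⁻¹P)A⁻¹ = [[1, 1], [-2, -5], [-1, -3]].

-3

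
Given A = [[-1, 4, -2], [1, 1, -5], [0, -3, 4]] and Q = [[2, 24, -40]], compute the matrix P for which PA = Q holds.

P = [[2, 4, -4]]

Since A sits to the right of P, P = QA⁻¹.
det A = 1, so A⁻¹ = [[-11, -10, -18], [-4, -4, -7], [-3, -3, -5]].
P = QA⁻¹ = [[2, 24, -40]] · [[-11, -10, -18], [-4, -4, -7], [-3, -3, -5]] = [[2, 4, -4]].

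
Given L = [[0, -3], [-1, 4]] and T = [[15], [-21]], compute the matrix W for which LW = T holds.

Left-multiplying both sides by L⁻¹ gives W = L⁻¹T.
det L = -3; the adjugate gives L⁻¹ = [[-4/3, -1], [-1/3, 0]].
W = L⁻¹T = [[-4/3, -1], [-1/3, 0]] · [[15], [-21]] = [[1], [-5]].

W = [[1], [-5]]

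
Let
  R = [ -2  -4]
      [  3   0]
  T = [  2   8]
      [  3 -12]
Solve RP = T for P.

R is on the left of P, so left-multiply by R⁻¹: P = R⁻¹T.
det R = 12, so R⁻¹ = [[0, 1/3], [-1/4, -1/6]].
P = R⁻¹T = [[0, 1/3], [-1/4, -1/6]] · [[2, 8], [3, -12]] = [[1, -4], [-1, 0]].

P = [[1, -4], [-1, 0]]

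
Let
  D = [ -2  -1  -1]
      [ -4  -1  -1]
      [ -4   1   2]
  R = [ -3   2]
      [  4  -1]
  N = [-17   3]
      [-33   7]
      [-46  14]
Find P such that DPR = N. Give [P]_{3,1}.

1

P = D⁻¹NR⁻¹ (apply D⁻¹ on the left and R⁻¹ on the right).
det D = -2; the adjugate gives D⁻¹ = [[1/2, -1/2, 0], [-6, 4, -1], [4, -3, 1]].
det R = -5; the adjugate gives R⁻¹ = [[1/5, 2/5], [4/5, 3/5]].
D⁻¹N = [[8, -2], [16, -4], [-15, 5]].
P = (D⁻¹N)R⁻¹ = [[0, 2], [0, 4], [1, -3]].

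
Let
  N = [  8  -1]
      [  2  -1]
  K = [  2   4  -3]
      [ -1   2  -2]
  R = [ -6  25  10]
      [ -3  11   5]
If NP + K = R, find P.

P = [[-1, 2, 1], [0, -5, -5]]

NP = R − K = [[-8, 21, 13], [-2, 9, 7]].
Left-multiplying both sides by N⁻¹ gives P = N⁻¹(R − K).
det N = -6, so N⁻¹ = [[1/6, -1/6], [1/3, -4/3]].
P = N⁻¹(R − K) = [[-1, 2, 1], [0, -5, -5]].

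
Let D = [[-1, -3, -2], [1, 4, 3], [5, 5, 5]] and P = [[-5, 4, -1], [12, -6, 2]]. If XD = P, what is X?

D is on the right of X, so right-multiply by D⁻¹: X = PD⁻¹.
det D = -5, so D⁻¹ = [[-1, -1, 1/5], [-2, -1, -1/5], [3, 2, 1/5]].
X = PD⁻¹ = [[-5, 4, -1], [12, -6, 2]] · [[-1, -1, 1/5], [-2, -1, -1/5], [3, 2, 1/5]] = [[-6, -1, -2], [6, -2, 4]].

X = [[-6, -1, -2], [6, -2, 4]]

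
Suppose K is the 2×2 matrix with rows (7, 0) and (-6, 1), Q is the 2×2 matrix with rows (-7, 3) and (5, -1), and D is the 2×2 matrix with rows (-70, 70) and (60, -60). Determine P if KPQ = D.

P = K⁻¹DQ⁻¹ (apply K⁻¹ on the left and Q⁻¹ on the right).
det K = 7; the adjugate gives K⁻¹ = [[1/7, 0], [6/7, 1]].
det Q = -8, so Q⁻¹ = [[1/8, 3/8], [5/8, 7/8]].
K⁻¹D = [[-10, 10], [0, 0]].
P = (K⁻¹D)Q⁻¹ = [[5, 5], [0, 0]].

P = [[5, 5], [0, 0]]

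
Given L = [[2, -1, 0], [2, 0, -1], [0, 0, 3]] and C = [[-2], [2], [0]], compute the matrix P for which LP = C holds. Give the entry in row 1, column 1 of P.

Left-multiplying both sides by L⁻¹ gives P = L⁻¹C.
L has determinant 6; L⁻¹ = [[0, 1/2, 1/6], [-1, 1, 1/3], [0, 0, 1/3]].
P = L⁻¹C = [[0, 1/2, 1/6], [-1, 1, 1/3], [0, 0, 1/3]] · [[-2], [2], [0]] = [[1], [4], [0]].

1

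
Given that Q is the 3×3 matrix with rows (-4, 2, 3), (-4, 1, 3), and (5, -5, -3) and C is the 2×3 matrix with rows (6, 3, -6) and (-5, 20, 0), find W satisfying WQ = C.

Q is on the right of W, so right-multiply by Q⁻¹: W = CQ⁻¹.
det Q = 3; the adjugate gives Q⁻¹ = [[4, -3, 1], [1, -1, 0], [5, -10/3, 4/3]].
W = CQ⁻¹ = [[6, 3, -6], [-5, 20, 0]] · [[4, -3, 1], [1, -1, 0], [5, -10/3, 4/3]] = [[-3, -1, -2], [0, -5, -5]].

W = [[-3, -1, -2], [0, -5, -5]]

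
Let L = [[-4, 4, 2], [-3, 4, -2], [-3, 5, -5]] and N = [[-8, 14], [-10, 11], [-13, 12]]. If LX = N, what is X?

Since L multiplies X on the left, X = L⁻¹N.
det L = -2, so L⁻¹ = [[5, -15, 8], [9/2, -13, 7], [3/2, -4, 2]].
X = L⁻¹N = [[5, -15, 8], [9/2, -13, 7], [3/2, -4, 2]] · [[-8, 14], [-10, 11], [-13, 12]] = [[6, 1], [3, 4], [2, 1]].

X = [[6, 1], [3, 4], [2, 1]]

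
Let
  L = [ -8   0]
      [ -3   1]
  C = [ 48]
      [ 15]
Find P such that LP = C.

P = [[-6], [-3]]

Since L multiplies P on the left, P = L⁻¹C.
det L = -8; the adjugate gives L⁻¹ = [[-1/8, 0], [-3/8, 1]].
P = L⁻¹C = [[-1/8, 0], [-3/8, 1]] · [[48], [15]] = [[-6], [-3]].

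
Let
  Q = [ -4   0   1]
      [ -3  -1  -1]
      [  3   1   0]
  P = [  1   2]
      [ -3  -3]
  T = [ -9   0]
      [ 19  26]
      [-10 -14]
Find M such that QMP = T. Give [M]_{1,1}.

Isolating M: multiply by Q⁻¹ from the left and P⁻¹ from the right, so M = Q⁻¹TP⁻¹.
Q has determinant -4; Q⁻¹ = [[-1/4, -1/4, -1/4], [3/4, 3/4, 7/4], [0, -1, -1]].
det P = 3, so P⁻¹ = [[-1, -2/3], [1, 1/3]].
Q⁻¹T = [[0, -3], [-10, -5], [-9, -12]].
M = (Q⁻¹T)P⁻¹ = [[-3, -1], [5, 5], [-3, 2]].

-3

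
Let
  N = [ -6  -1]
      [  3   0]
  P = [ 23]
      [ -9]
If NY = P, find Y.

N is on the left of Y, so left-multiply by N⁻¹: Y = N⁻¹P.
det N = 3; the adjugate gives N⁻¹ = [[0, 1/3], [-1, -2]].
Y = N⁻¹P = [[0, 1/3], [-1, -2]] · [[23], [-9]] = [[-3], [-5]].

Y = [[-3], [-5]]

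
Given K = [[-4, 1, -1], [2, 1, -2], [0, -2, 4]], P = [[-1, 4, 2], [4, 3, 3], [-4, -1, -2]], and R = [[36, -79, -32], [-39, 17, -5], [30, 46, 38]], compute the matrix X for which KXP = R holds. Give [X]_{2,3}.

Left-multiply by K⁻¹ and right-multiply by P⁻¹: X = K⁻¹RP⁻¹.
det K = -4, so K⁻¹ = [[0, 1/2, 1/4], [2, 4, 5/2], [1, 2, 3/2]].
det P = 3; the adjugate gives P⁻¹ = [[-1, 2, 2], [-4/3, 10/3, 11/3], [8/3, -17/3, -19/3]].
K⁻¹R = [[-12, 20, 7], [-9, 25, 11], [3, 24, 15]].
X = (K⁻¹R)P⁻¹ = [[4, 3, 5], [5, 3, 4], [5, 1, -1]].

4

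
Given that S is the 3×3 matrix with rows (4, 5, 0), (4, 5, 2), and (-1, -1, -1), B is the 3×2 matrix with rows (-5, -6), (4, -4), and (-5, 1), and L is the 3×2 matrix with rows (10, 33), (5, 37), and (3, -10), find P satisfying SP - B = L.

SP = L + B = [[5, 27], [9, 33], [-2, -9]].
Left-multiplying both sides by S⁻¹ gives P = S⁻¹(L + B).
det S = -2; the adjugate gives S⁻¹ = [[3/2, -5/2, -5], [-1, 2, 4], [-1/2, 1/2, 0]].
P = S⁻¹(L + B) = [[-5, 3], [5, 3], [2, 3]].

P = [[-5, 3], [5, 3], [2, 3]]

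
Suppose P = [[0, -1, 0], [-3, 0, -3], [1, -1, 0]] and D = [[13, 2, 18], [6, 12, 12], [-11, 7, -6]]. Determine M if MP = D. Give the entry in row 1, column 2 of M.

-6

Since P sits to the right of M, M = DP⁻¹.
P has determinant 3; P⁻¹ = [[-1, 0, 1], [-1, 0, 0], [1, -1/3, -1]].
M = DP⁻¹ = [[13, 2, 18], [6, 12, 12], [-11, 7, -6]] · [[-1, 0, 1], [-1, 0, 0], [1, -1/3, -1]] = [[3, -6, -5], [-6, -4, -6], [-2, 2, -5]].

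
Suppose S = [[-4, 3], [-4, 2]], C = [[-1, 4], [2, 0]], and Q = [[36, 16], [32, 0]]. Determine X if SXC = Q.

Left-multiply by S⁻¹ and right-multiply by C⁻¹: X = S⁻¹QC⁻¹.
S has determinant 4; S⁻¹ = [[1/2, -3/4], [1, -1]].
C has determinant -8; C⁻¹ = [[0, 1/2], [1/4, 1/8]].
S⁻¹Q = [[-6, 8], [4, 16]].
X = (S⁻¹Q)C⁻¹ = [[2, -2], [4, 4]].

X = [[2, -2], [4, 4]]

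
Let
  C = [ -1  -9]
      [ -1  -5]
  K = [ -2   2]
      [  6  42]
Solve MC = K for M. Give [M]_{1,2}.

Since C sits to the right of M, M = KC⁻¹.
det C = -4; the adjugate gives C⁻¹ = [[5/4, -9/4], [-1/4, 1/4]].
M = KC⁻¹ = [[-2, 2], [6, 42]] · [[5/4, -9/4], [-1/4, 1/4]] = [[-3, 5], [-3, -3]].

5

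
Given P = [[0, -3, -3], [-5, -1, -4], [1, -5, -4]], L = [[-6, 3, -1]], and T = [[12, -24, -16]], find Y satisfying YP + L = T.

Y = [[5, -3, 3]]

YP = T − L = [[18, -27, -15]].
Since P sits to the right of Y, Y = (T − L)P⁻¹.
P has determinant -6; P⁻¹ = [[8/3, -1/2, -3/2], [4, -1/2, -5/2], [-13/3, 1/2, 5/2]].
Y = (T − L)P⁻¹ = [[5, -3, 3]].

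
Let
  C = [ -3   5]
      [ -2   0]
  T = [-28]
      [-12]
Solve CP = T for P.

P = [[6], [-2]]

C is on the left of P, so left-multiply by C⁻¹: P = C⁻¹T.
det C = 10, so C⁻¹ = [[0, -1/2], [1/5, -3/10]].
P = C⁻¹T = [[0, -1/2], [1/5, -3/10]] · [[-28], [-12]] = [[6], [-2]].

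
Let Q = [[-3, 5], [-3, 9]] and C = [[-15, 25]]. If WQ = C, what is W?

W = [[5, 0]]

Right-multiplying both sides by Q⁻¹ gives W = CQ⁻¹.
det Q = -12, so Q⁻¹ = [[-3/4, 5/12], [-1/4, 1/4]].
W = CQ⁻¹ = [[-15, 25]] · [[-3/4, 5/12], [-1/4, 1/4]] = [[5, 0]].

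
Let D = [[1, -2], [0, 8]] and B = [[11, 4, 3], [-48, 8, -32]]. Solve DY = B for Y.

Y = [[-1, 6, -5], [-6, 1, -4]]

Since D multiplies Y on the left, Y = D⁻¹B.
det D = 8, so D⁻¹ = [[1, 1/4], [0, 1/8]].
Y = D⁻¹B = [[1, 1/4], [0, 1/8]] · [[11, 4, 3], [-48, 8, -32]] = [[-1, 6, -5], [-6, 1, -4]].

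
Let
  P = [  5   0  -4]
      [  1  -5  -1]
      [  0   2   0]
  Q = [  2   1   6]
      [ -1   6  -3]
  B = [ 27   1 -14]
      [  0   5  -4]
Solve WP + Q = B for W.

WP = B − Q = [[25, 0, -20], [1, -1, -1]].
P is on the right of W, so right-multiply by P⁻¹: W = (B − Q)P⁻¹.
P has determinant 2; P⁻¹ = [[1, -4, -10], [0, 0, 1/2], [1, -5, -25/2]].
W = (B − Q)P⁻¹ = [[5, 0, 0], [0, 1, 2]].

W = [[5, 0, 0], [0, 1, 2]]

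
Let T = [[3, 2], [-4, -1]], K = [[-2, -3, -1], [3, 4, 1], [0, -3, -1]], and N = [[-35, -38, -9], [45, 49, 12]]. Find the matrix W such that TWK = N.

W = [[1, -3, -1], [-1, -1, 0]]

Isolating W: multiply by T⁻¹ from the left and K⁻¹ from the right, so W = T⁻¹NK⁻¹.
det T = 5, so T⁻¹ = [[-1/5, -2/5], [4/5, 3/5]].
det K = 2; the adjugate gives K⁻¹ = [[-1/2, 0, 1/2], [3/2, 1, -1/2], [-9/2, -3, 1/2]].
T⁻¹N = [[-11, -12, -3], [-1, -1, 0]].
W = (T⁻¹N)K⁻¹ = [[1, -3, -1], [-1, -1, 0]].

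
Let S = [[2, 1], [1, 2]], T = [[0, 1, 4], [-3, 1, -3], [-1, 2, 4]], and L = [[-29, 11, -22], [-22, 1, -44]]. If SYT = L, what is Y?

Y = [[3, 4, 0], [-3, 2, -1]]

Left-multiply by S⁻¹ and right-multiply by T⁻¹: Y = S⁻¹LT⁻¹.
det S = 3; the adjugate gives S⁻¹ = [[2/3, -1/3], [-1/3, 2/3]].
det T = -5; the adjugate gives T⁻¹ = [[-2, -4/5, 7/5], [-3, -4/5, 12/5], [1, 1/5, -3/5]].
S⁻¹L = [[-12, 7, 0], [-5, -3, -22]].
Y = (S⁻¹L)T⁻¹ = [[3, 4, 0], [-3, 2, -1]].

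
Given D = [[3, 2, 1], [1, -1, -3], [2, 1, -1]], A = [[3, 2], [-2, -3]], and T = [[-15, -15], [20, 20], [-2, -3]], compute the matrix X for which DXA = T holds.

X = [[0, -1], [-1, 3], [-1, 0]]

Left-multiply by D⁻¹ and right-multiply by A⁻¹: X = D⁻¹TA⁻¹.
D has determinant 5; D⁻¹ = [[4/5, 3/5, -1], [-1, -1, 2], [3/5, 1/5, -1]].
A has determinant -5; A⁻¹ = [[3/5, 2/5], [-2/5, -3/5]].
D⁻¹T = [[2, 3], [-9, -11], [-3, -2]].
X = (D⁻¹T)A⁻¹ = [[0, -1], [-1, 3], [-1, 0]].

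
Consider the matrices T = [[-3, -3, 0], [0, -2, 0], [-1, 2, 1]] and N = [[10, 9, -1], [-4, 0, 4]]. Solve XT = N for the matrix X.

Right-multiplying both sides by T⁻¹ gives X = NT⁻¹.
T has determinant 6; T⁻¹ = [[-1/3, 1/2, 0], [0, -1/2, 0], [-1/3, 3/2, 1]].
X = NT⁻¹ = [[10, 9, -1], [-4, 0, 4]] · [[-1/3, 1/2, 0], [0, -1/2, 0], [-1/3, 3/2, 1]] = [[-3, -1, -1], [0, 4, 4]].

X = [[-3, -1, -1], [0, 4, 4]]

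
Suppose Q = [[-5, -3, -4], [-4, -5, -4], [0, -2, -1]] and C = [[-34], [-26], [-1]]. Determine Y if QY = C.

Y = [[4], [-2], [5]]

Q is on the left of Y, so left-multiply by Q⁻¹: Y = Q⁻¹C.
det Q = -5; the adjugate gives Q⁻¹ = [[3/5, -1, 8/5], [4/5, -1, 4/5], [-8/5, 2, -13/5]].
Y = Q⁻¹C = [[3/5, -1, 8/5], [4/5, -1, 4/5], [-8/5, 2, -13/5]] · [[-34], [-26], [-1]] = [[4], [-2], [5]].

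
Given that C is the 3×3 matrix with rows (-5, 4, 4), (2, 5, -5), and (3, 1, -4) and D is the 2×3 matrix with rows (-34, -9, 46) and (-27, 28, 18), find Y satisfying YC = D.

Y = [[5, -6, 1], [5, 2, -2]]

C is on the right of Y, so right-multiply by C⁻¹: Y = DC⁻¹.
det C = -5; the adjugate gives C⁻¹ = [[3, -4, 8], [7/5, -8/5, 17/5], [13/5, -17/5, 33/5]].
Y = DC⁻¹ = [[-34, -9, 46], [-27, 28, 18]] · [[3, -4, 8], [7/5, -8/5, 17/5], [13/5, -17/5, 33/5]] = [[5, -6, 1], [5, 2, -2]].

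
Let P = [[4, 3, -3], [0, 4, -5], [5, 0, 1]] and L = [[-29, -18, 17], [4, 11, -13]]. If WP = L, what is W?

W = [[-6, 0, -1], [1, 2, 0]]

Since P sits to the right of W, W = LP⁻¹.
det P = 1; the adjugate gives P⁻¹ = [[4, -3, -3], [-25, 19, 20], [-20, 15, 16]].
W = LP⁻¹ = [[-29, -18, 17], [4, 11, -13]] · [[4, -3, -3], [-25, 19, 20], [-20, 15, 16]] = [[-6, 0, -1], [1, 2, 0]].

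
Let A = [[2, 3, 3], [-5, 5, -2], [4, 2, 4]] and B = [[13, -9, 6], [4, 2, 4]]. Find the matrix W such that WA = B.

W = [[-4, -1, 4], [0, 0, 1]]

Since A sits to the right of W, W = BA⁻¹.
det A = -6, so A⁻¹ = [[-4, 1, 7/2], [-2, 2/3, 11/6], [5, -4/3, -25/6]].
W = BA⁻¹ = [[13, -9, 6], [4, 2, 4]] · [[-4, 1, 7/2], [-2, 2/3, 11/6], [5, -4/3, -25/6]] = [[-4, -1, 4], [0, 0, 1]].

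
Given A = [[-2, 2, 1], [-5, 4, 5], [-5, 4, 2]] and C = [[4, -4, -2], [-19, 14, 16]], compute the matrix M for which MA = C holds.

Right-multiplying both sides by A⁻¹ gives M = CA⁻¹.
det A = -6, so A⁻¹ = [[2, 0, -1], [5/2, -1/6, -5/6], [0, 1/3, -1/3]].
M = CA⁻¹ = [[4, -4, -2], [-19, 14, 16]] · [[2, 0, -1], [5/2, -1/6, -5/6], [0, 1/3, -1/3]] = [[-2, 0, 0], [-3, 3, 2]].

M = [[-2, 0, 0], [-3, 3, 2]]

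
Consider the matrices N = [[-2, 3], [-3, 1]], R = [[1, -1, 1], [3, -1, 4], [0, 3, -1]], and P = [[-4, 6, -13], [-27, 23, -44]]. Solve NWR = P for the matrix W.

W = N⁻¹PR⁻¹ (apply N⁻¹ on the left and R⁻¹ on the right).
N has determinant 7; N⁻¹ = [[1/7, -3/7], [3/7, -2/7]].
det R = -5, so R⁻¹ = [[11/5, -2/5, 3/5], [-3/5, 1/5, 1/5], [-9/5, 3/5, -2/5]].
N⁻¹P = [[11, -9, 17], [6, -4, 7]].
W = (N⁻¹P)R⁻¹ = [[-1, 4, -2], [3, 1, 0]].

W = [[-1, 4, -2], [3, 1, 0]]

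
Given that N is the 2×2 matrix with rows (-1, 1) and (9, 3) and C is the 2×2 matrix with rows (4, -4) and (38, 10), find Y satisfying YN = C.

Y = [[-4, 0], [-2, 4]]

Right-multiplying both sides by N⁻¹ gives Y = CN⁻¹.
N has determinant -12; N⁻¹ = [[-1/4, 1/12], [3/4, 1/12]].
Y = CN⁻¹ = [[4, -4], [38, 10]] · [[-1/4, 1/12], [3/4, 1/12]] = [[-4, 0], [-2, 4]].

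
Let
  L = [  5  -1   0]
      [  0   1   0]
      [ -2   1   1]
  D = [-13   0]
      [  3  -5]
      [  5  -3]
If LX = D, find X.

Left-multiplying both sides by L⁻¹ gives X = L⁻¹D.
det L = 5, so L⁻¹ = [[1/5, 1/5, 0], [0, 1, 0], [2/5, -3/5, 1]].
X = L⁻¹D = [[1/5, 1/5, 0], [0, 1, 0], [2/5, -3/5, 1]] · [[-13, 0], [3, -5], [5, -3]] = [[-2, -1], [3, -5], [-2, 0]].

X = [[-2, -1], [3, -5], [-2, 0]]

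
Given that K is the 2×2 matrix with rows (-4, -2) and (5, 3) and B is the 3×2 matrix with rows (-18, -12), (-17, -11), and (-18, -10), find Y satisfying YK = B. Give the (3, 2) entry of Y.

Since K sits to the right of Y, Y = BK⁻¹.
det K = -2, so K⁻¹ = [[-3/2, -1], [5/2, 2]].
Y = BK⁻¹ = [[-18, -12], [-17, -11], [-18, -10]] · [[-3/2, -1], [5/2, 2]] = [[-3, -6], [-2, -5], [2, -2]].

-2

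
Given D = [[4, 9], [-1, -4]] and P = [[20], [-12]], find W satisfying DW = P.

W = [[-4], [4]]

Left-multiplying both sides by D⁻¹ gives W = D⁻¹P.
D has determinant -7; D⁻¹ = [[4/7, 9/7], [-1/7, -4/7]].
W = D⁻¹P = [[4/7, 9/7], [-1/7, -4/7]] · [[20], [-12]] = [[-4], [4]].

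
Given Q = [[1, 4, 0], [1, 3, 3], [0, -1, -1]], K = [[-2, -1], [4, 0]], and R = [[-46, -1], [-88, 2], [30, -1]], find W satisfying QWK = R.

Isolating W: multiply by Q⁻¹ from the left and K⁻¹ from the right, so W = Q⁻¹RK⁻¹.
det Q = 4, so Q⁻¹ = [[0, 1, 3], [1/4, -1/4, -3/4], [-1/4, 1/4, -1/4]].
det K = 4, so K⁻¹ = [[0, 1/4], [-1, -1/2]].
Q⁻¹R = [[2, -1], [-12, 0], [-18, 1]].
W = (Q⁻¹R)K⁻¹ = [[1, 1], [0, -3], [-1, -5]].

W = [[1, 1], [0, -3], [-1, -5]]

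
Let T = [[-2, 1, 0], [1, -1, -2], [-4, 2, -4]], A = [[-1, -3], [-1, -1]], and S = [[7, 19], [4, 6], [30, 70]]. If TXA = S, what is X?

X = T⁻¹SA⁻¹ (apply T⁻¹ on the left and A⁻¹ on the right).
det T = -4, so T⁻¹ = [[-2, -1, 1/2], [-3, -2, 1], [1/2, 0, -1/4]].
A has determinant -2; A⁻¹ = [[1/2, -3/2], [-1/2, 1/2]].
T⁻¹S = [[-3, -9], [1, 1], [-4, -8]].
X = (T⁻¹S)A⁻¹ = [[3, 0], [0, -1], [2, 2]].

X = [[3, 0], [0, -1], [2, 2]]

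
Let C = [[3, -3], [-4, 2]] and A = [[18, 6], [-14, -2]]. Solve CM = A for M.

Left-multiplying both sides by C⁻¹ gives M = C⁻¹A.
det C = -6, so C⁻¹ = [[-1/3, -1/2], [-2/3, -1/2]].
M = C⁻¹A = [[-1/3, -1/2], [-2/3, -1/2]] · [[18, 6], [-14, -2]] = [[1, -1], [-5, -3]].

M = [[1, -1], [-5, -3]]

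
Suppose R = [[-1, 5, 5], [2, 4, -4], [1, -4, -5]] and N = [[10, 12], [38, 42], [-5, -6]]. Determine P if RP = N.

Since R multiplies P on the left, P = R⁻¹N.
R has determinant 6; R⁻¹ = [[-6, 5/6, -20/3], [1, 0, 1], [-2, 1/6, -7/3]].
P = R⁻¹N = [[-6, 5/6, -20/3], [1, 0, 1], [-2, 1/6, -7/3]] · [[10, 12], [38, 42], [-5, -6]] = [[5, 3], [5, 6], [-2, -3]].

P = [[5, 3], [5, 6], [-2, -3]]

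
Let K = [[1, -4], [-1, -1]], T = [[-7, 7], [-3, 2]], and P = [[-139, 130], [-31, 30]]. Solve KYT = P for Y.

Isolating Y: multiply by K⁻¹ from the left and T⁻¹ from the right, so Y = K⁻¹PT⁻¹.
K has determinant -5; K⁻¹ = [[1/5, -4/5], [-1/5, -1/5]].
T has determinant 7; T⁻¹ = [[2/7, -1], [3/7, -1]].
K⁻¹P = [[-3, 2], [34, -32]].
Y = (K⁻¹P)T⁻¹ = [[0, 1], [-4, -2]].

Y = [[0, 1], [-4, -2]]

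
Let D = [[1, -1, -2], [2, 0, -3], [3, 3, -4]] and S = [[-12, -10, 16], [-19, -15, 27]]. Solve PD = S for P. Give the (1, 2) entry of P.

-2

Since D sits to the right of P, P = SD⁻¹.
det D = -2; the adjugate gives D⁻¹ = [[-9/2, 5, -3/2], [1/2, -1, 1/2], [-3, 3, -1]].
P = SD⁻¹ = [[-12, -10, 16], [-19, -15, 27]] · [[-9/2, 5, -3/2], [1/2, -1, 1/2], [-3, 3, -1]] = [[1, -2, -3], [-3, 1, -6]].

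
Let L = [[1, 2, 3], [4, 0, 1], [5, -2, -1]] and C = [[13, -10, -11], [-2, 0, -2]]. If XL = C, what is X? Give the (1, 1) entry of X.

L is on the right of X, so right-multiply by L⁻¹: X = CL⁻¹.
det L = -4, so L⁻¹ = [[-1/2, 1, -1/2], [-9/4, 4, -11/4], [2, -3, 2]].
X = CL⁻¹ = [[13, -10, -11], [-2, 0, -2]] · [[-1/2, 1, -1/2], [-9/4, 4, -11/4], [2, -3, 2]] = [[-6, 6, -1], [-3, 4, -3]].

-6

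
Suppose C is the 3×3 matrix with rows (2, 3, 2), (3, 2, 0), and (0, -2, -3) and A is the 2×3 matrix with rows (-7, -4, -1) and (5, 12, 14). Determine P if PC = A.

P = [[4, -5, 3], [-2, 3, -6]]

Right-multiplying both sides by C⁻¹ gives P = AC⁻¹.
C has determinant 3; C⁻¹ = [[-2, 5/3, -4/3], [3, -2, 2], [-2, 4/3, -5/3]].
P = AC⁻¹ = [[-7, -4, -1], [5, 12, 14]] · [[-2, 5/3, -4/3], [3, -2, 2], [-2, 4/3, -5/3]] = [[4, -5, 3], [-2, 3, -6]].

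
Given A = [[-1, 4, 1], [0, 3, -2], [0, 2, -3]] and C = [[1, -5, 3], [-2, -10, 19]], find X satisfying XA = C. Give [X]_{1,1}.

-1

Since A sits to the right of X, X = CA⁻¹.
A has determinant 5; A⁻¹ = [[-1, 14/5, -11/5], [0, 3/5, -2/5], [0, 2/5, -3/5]].
X = CA⁻¹ = [[1, -5, 3], [-2, -10, 19]] · [[-1, 14/5, -11/5], [0, 3/5, -2/5], [0, 2/5, -3/5]] = [[-1, 1, -2], [2, -4, -3]].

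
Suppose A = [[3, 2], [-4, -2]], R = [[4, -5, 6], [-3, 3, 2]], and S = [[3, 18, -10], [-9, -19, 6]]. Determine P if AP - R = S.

AP = S + R = [[7, 13, -4], [-12, -16, 8]].
Since A multiplies P on the left, P = A⁻¹(S + R).
det A = 2; the adjugate gives A⁻¹ = [[-1, -1], [2, 3/2]].
P = A⁻¹(S + R) = [[5, 3, -4], [-4, 2, 4]].

P = [[5, 3, -4], [-4, 2, 4]]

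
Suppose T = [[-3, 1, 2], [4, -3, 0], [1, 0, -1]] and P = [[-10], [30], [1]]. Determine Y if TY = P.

Y = [[6], [-2], [5]]

Since T multiplies Y on the left, Y = T⁻¹P.
det T = 1, so T⁻¹ = [[3, 1, 6], [4, 1, 8], [3, 1, 5]].
Y = T⁻¹P = [[3, 1, 6], [4, 1, 8], [3, 1, 5]] · [[-10], [30], [1]] = [[6], [-2], [5]].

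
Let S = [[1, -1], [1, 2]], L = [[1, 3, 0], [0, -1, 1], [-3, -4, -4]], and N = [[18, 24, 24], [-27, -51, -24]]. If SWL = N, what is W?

Isolating W: multiply by S⁻¹ from the left and L⁻¹ from the right, so W = S⁻¹NL⁻¹.
det S = 3, so S⁻¹ = [[2/3, 1/3], [-1/3, 1/3]].
det L = -1; the adjugate gives L⁻¹ = [[-8, -12, -3], [3, 4, 1], [3, 5, 1]].
S⁻¹N = [[3, -1, 8], [-15, -25, -16]].
W = (S⁻¹N)L⁻¹ = [[-3, 0, -2], [-3, 0, 4]].

W = [[-3, 0, -2], [-3, 0, 4]]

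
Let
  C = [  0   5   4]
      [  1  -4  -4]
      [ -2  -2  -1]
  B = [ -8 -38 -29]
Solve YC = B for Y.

Since C sits to the right of Y, Y = BC⁻¹.
det C = 5, so C⁻¹ = [[-4/5, -3/5, -4/5], [9/5, 8/5, 4/5], [-2, -2, -1]].
Y = BC⁻¹ = [[-8, -38, -29]] · [[-4/5, -3/5, -4/5], [9/5, 8/5, 4/5], [-2, -2, -1]] = [[-4, 2, 5]].

Y = [[-4, 2, 5]]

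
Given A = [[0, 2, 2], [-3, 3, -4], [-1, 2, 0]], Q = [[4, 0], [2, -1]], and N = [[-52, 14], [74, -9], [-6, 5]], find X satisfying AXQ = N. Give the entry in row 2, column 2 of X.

X = A⁻¹NQ⁻¹ (apply A⁻¹ on the left and Q⁻¹ on the right).
det A = 2, so A⁻¹ = [[4, 2, -7], [2, 1, -3], [-3/2, -1, 3]].
det Q = -4, so Q⁻¹ = [[1/4, 0], [1/2, -1]].
A⁻¹N = [[-18, 3], [-12, 4], [-14, 3]].
X = (A⁻¹N)Q⁻¹ = [[-3, -3], [-1, -4], [-2, -3]].

-4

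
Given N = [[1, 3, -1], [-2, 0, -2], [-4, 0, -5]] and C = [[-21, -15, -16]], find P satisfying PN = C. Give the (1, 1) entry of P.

-5

Right-multiplying both sides by N⁻¹ gives P = CN⁻¹.
det N = -6, so N⁻¹ = [[0, -5/2, 1], [1/3, 3/2, -2/3], [0, 2, -1]].
P = CN⁻¹ = [[-21, -15, -16]] · [[0, -5/2, 1], [1/3, 3/2, -2/3], [0, 2, -1]] = [[-5, -2, 5]].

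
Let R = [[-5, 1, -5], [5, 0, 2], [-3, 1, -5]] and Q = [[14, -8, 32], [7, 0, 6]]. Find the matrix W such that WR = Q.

W = [[-5, -4, -3], [4, 3, -4]]

Right-multiplying both sides by R⁻¹ gives W = QR⁻¹.
det R = 4, so R⁻¹ = [[-1/2, 0, 1/2], [19/4, 5/2, -15/4], [5/4, 1/2, -5/4]].
W = QR⁻¹ = [[14, -8, 32], [7, 0, 6]] · [[-1/2, 0, 1/2], [19/4, 5/2, -15/4], [5/4, 1/2, -5/4]] = [[-5, -4, -3], [4, 3, -4]].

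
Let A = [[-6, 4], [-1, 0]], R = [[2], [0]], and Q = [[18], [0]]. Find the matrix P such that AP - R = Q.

AP = Q + R = [[20], [0]].
Left-multiplying both sides by A⁻¹ gives P = A⁻¹(Q + R).
det A = 4, so A⁻¹ = [[0, -1], [1/4, -3/2]].
P = A⁻¹(Q + R) = [[0], [5]].

P = [[0], [5]]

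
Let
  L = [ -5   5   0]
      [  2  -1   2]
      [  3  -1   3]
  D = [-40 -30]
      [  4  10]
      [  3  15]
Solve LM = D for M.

M = [[2, 6], [-6, 0], [-3, -1]]

Since L multiplies M on the left, M = L⁻¹D.
det L = 5; the adjugate gives L⁻¹ = [[-1/5, -3, 2], [0, -3, 2], [1/5, 2, -1]].
M = L⁻¹D = [[-1/5, -3, 2], [0, -3, 2], [1/5, 2, -1]] · [[-40, -30], [4, 10], [3, 15]] = [[2, 6], [-6, 0], [-3, -1]].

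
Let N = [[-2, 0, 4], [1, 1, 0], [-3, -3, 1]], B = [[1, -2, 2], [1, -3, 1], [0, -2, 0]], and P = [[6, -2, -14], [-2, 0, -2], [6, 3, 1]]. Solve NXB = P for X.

Left-multiply by N⁻¹ and right-multiply by B⁻¹: X = N⁻¹PB⁻¹.
det N = -2; the adjugate gives N⁻¹ = [[-1/2, 6, 2], [1/2, -5, -2], [0, 3, 1]].
det B = -2; the adjugate gives B⁻¹ = [[-1, 2, -2], [0, 0, -1/2], [1, -1, 1/2]].
N⁻¹P = [[-3, 7, -3], [1, -7, 1], [0, 3, -5]].
X = (N⁻¹P)B⁻¹ = [[0, -3, 1], [0, 1, 2], [-5, 5, -4]].

X = [[0, -3, 1], [0, 1, 2], [-5, 5, -4]]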